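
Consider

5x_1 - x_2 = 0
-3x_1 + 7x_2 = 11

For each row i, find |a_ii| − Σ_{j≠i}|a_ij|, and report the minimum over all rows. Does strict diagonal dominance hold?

4

row 1: |5| − (1) = 4
row 2: |7| − (3) = 4
minimum over rows = 4 → strictly diagonally dominant (convergence guaranteed)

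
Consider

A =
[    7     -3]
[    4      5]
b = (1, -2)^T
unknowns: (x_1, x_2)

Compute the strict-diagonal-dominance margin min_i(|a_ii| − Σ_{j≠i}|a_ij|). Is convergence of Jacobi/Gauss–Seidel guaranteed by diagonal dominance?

row 1: |7| − (3) = 4
row 2: |5| − (4) = 1
minimum over rows = 1 → strictly diagonally dominant (convergence guaranteed)

1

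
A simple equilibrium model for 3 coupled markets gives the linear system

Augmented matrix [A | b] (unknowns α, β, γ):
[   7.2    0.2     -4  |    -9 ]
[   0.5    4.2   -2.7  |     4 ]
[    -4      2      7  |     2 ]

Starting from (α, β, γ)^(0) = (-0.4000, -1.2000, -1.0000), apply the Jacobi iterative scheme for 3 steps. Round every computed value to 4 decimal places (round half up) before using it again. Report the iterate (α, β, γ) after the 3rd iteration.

Iteration 1:
  α = (-9 - (0.2)·-1.2000 - (-4)·-1.0000) / (7.2) = -1.7722
  β = (4 - (0.5)·-0.4000 - (-2.7)·-1.0000) / (4.2) = 0.3571
  γ = (2 - (-4)·-0.4000 - (2)·-1.2000) / (7) = 0.4000
Iteration 2:
  α = (-9 - (0.2)·0.3571 - (-4)·0.4000) / (7.2) = -1.0377
  β = (4 - (0.5)·-1.7722 - (-2.7)·0.4000) / (4.2) = 1.4205
  γ = (2 - (-4)·-1.7722 - (2)·0.3571) / (7) = -0.8290
Iteration 3:
  α = (-9 - (0.2)·1.4205 - (-4)·-0.8290) / (7.2) = -1.7500
  β = (4 - (0.5)·-1.0377 - (-2.7)·-0.8290) / (4.2) = 0.5430
  γ = (2 - (-4)·-1.0377 - (2)·1.4205) / (7) = -0.7131

(-1.7500, 0.5430, -0.7131)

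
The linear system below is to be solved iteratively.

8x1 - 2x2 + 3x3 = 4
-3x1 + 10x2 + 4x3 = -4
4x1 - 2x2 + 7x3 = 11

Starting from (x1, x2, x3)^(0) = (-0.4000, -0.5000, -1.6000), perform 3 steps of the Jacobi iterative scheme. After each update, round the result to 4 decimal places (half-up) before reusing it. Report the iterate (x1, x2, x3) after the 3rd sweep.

(-0.0858, -0.8469, 1.4036)

Iteration 1:
  x1 = (4 - (-2)·-0.5000 - (3)·-1.6000) / (8) = 0.9750
  x2 = (-4 - (-3)·-0.4000 - (4)·-1.6000) / (10) = 0.1200
  x3 = (11 - (4)·-0.4000 - (-2)·-0.5000) / (7) = 1.6571
Iteration 2:
  x1 = (4 - (-2)·0.1200 - (3)·1.6571) / (8) = -0.0914
  x2 = (-4 - (-3)·0.9750 - (4)·1.6571) / (10) = -0.7703
  x3 = (11 - (4)·0.9750 - (-2)·0.1200) / (7) = 1.0486
Iteration 3:
  x1 = (4 - (-2)·-0.7703 - (3)·1.0486) / (8) = -0.0858
  x2 = (-4 - (-3)·-0.0914 - (4)·1.0486) / (10) = -0.8469
  x3 = (11 - (4)·-0.0914 - (-2)·-0.7703) / (7) = 1.4036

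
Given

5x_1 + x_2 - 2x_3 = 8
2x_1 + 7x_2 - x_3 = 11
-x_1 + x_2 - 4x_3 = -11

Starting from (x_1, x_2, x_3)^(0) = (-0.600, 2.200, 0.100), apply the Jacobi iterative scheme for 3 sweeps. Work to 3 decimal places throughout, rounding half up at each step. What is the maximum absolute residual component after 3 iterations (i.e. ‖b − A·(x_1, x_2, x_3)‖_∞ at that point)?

Iteration 1:
  x_1 = (8 - (1)·2.200 - (-2)·0.100) / (5) = 1.200
  x_2 = (11 - (2)·-0.600 - (-1)·0.100) / (7) = 1.757
  x_3 = (-11 - (-1)·-0.600 - (1)·2.200) / (-4) = 3.450
Iteration 2:
  x_1 = (8 - (1)·1.757 - (-2)·3.450) / (5) = 2.629
  x_2 = (11 - (2)·1.200 - (-1)·3.450) / (7) = 1.721
  x_3 = (-11 - (-1)·1.200 - (1)·1.757) / (-4) = 2.889
Iteration 3:
  x_1 = (8 - (1)·1.721 - (-2)·2.889) / (5) = 2.411
  x_2 = (11 - (2)·2.629 - (-1)·2.889) / (7) = 1.233
  x_3 = (-11 - (-1)·2.629 - (1)·1.721) / (-4) = 2.523
Residual b − A·x = (-0.242, 0.070, 0.270); ∞-norm = 0.270

0.270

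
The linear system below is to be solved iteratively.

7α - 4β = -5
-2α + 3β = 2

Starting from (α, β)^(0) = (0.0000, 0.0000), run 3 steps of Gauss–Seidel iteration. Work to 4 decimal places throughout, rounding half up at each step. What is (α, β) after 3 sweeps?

Iteration 1:
  α = (-5 - (-4)·0.0000) / (7) = -0.7143
  β = (2 - (-2)·-0.7143) / (3) = 0.1905
Iteration 2:
  α = (-5 - (-4)·0.1905) / (7) = -0.6054
  β = (2 - (-2)·-0.6054) / (3) = 0.2631
Iteration 3:
  α = (-5 - (-4)·0.2631) / (7) = -0.5639
  β = (2 - (-2)·-0.5639) / (3) = 0.2907

(-0.5639, 0.2907)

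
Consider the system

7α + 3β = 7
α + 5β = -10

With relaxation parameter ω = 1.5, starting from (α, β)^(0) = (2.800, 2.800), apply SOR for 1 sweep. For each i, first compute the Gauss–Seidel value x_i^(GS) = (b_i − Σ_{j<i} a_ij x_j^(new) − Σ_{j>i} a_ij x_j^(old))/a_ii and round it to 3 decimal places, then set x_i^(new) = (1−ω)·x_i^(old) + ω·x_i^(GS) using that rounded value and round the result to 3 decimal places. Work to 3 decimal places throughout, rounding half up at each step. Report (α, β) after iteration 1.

Iteration 1:
  α: GS value = (7 - (3)·2.800) / (7) = -0.200;  α ← (1−ω)·2.800 + ω·-0.200 = -1.700
  β: GS value = (-10 - (1)·-1.700) / (5) = -1.660;  β ← (1−ω)·2.800 + ω·-1.660 = -3.890

(-1.700, -3.890)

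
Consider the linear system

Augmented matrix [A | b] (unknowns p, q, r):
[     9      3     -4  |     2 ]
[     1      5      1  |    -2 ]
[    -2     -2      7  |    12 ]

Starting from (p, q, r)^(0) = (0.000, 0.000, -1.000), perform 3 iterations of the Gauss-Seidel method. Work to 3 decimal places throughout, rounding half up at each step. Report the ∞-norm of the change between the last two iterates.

Iteration 1:
  p = (2 - (3)·0.000 - (-4)·-1.000) / (9) = -0.222
  q = (-2 - (1)·-0.222 - (1)·-1.000) / (5) = -0.156
  r = (12 - (-2)·-0.222 - (-2)·-0.156) / (7) = 1.606
Iteration 2:
  p = (2 - (3)·-0.156 - (-4)·1.606) / (9) = 0.988
  q = (-2 - (1)·0.988 - (1)·1.606) / (5) = -0.919
  r = (12 - (-2)·0.988 - (-2)·-0.919) / (7) = 1.734
Iteration 3:
  p = (2 - (3)·-0.919 - (-4)·1.734) / (9) = 1.299
  q = (-2 - (1)·1.299 - (1)·1.734) / (5) = -1.007
  r = (12 - (-2)·1.299 - (-2)·-1.007) / (7) = 1.798
Change: (0.311, -0.088, 0.064) → max |·| = 0.311

0.311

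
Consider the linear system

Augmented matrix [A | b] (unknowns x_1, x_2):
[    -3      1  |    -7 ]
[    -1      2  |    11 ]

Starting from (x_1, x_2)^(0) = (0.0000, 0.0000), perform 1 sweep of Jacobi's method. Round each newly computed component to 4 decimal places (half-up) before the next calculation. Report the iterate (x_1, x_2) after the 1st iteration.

Iteration 1:
  x_1 = (-7 - (1)·0.0000) / (-3) = 2.3333
  x_2 = (11 - (-1)·0.0000) / (2) = 5.5000

(2.3333, 5.5000)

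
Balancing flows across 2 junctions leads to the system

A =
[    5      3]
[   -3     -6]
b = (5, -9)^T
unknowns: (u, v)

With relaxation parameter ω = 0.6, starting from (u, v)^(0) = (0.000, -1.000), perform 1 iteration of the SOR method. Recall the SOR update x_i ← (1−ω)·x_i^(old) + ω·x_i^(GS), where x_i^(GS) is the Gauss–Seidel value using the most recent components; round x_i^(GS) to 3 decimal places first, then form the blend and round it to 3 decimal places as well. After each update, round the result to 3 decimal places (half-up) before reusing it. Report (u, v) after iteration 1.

(0.960, 0.212)

Iteration 1:
  u: GS value = (5 - (3)·-1.000) / (5) = 1.600;  u ← (1−ω)·0.000 + ω·1.600 = 0.960
  v: GS value = (-9 - (-3)·0.960) / (-6) = 1.020;  v ← (1−ω)·-1.000 + ω·1.020 = 0.212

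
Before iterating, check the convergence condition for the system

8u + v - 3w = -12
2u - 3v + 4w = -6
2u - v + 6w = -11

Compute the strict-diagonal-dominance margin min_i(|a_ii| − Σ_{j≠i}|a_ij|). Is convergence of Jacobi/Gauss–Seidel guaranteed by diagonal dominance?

-3

row 1: |8| − (1+3) = 4
row 2: |-3| − (2+4) = -3
row 3: |6| − (2+1) = 3
minimum over rows = -3 → not strictly diagonally dominant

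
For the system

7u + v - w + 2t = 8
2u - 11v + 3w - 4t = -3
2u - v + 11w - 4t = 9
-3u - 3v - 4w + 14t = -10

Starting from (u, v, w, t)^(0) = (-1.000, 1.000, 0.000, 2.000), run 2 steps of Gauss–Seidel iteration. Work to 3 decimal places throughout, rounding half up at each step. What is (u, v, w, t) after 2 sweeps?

Iteration 1:
  u = (8 - (1)·1.000 - (-1)·0.000 - (2)·2.000) / (7) = 0.429
  v = (-3 - (2)·0.429 - (3)·0.000 - (-4)·2.000) / (-11) = -0.377
  w = (9 - (2)·0.429 - (-1)·-0.377 - (-4)·2.000) / (11) = 1.433
  t = (-10 - (-3)·0.429 - (-3)·-0.377 - (-4)·1.433) / (14) = -0.294
Iteration 2:
  u = (8 - (1)·-0.377 - (-1)·1.433 - (2)·-0.294) / (7) = 1.485
  v = (-3 - (2)·1.485 - (3)·1.433 - (-4)·-0.294) / (-11) = 1.040
  w = (9 - (2)·1.485 - (-1)·1.040 - (-4)·-0.294) / (11) = 0.536
  t = (-10 - (-3)·1.485 - (-3)·1.040 - (-4)·0.536) / (14) = -0.020

(1.485, 1.040, 0.536, -0.020)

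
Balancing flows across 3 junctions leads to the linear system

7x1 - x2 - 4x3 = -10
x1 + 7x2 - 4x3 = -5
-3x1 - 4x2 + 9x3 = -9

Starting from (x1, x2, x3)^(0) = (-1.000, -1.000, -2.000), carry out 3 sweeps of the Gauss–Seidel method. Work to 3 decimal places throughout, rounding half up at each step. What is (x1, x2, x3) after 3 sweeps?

Iteration 1:
  x1 = (-10 - (-1)·-1.000 - (-4)·-2.000) / (7) = -2.714
  x2 = (-5 - (1)·-2.714 - (-4)·-2.000) / (7) = -1.469
  x3 = (-9 - (-3)·-2.714 - (-4)·-1.469) / (9) = -2.558
Iteration 2:
  x1 = (-10 - (-1)·-1.469 - (-4)·-2.558) / (7) = -3.100
  x2 = (-5 - (1)·-3.100 - (-4)·-2.558) / (7) = -1.733
  x3 = (-9 - (-3)·-3.100 - (-4)·-1.733) / (9) = -2.804
Iteration 3:
  x1 = (-10 - (-1)·-1.733 - (-4)·-2.804) / (7) = -3.278
  x2 = (-5 - (1)·-3.278 - (-4)·-2.804) / (7) = -1.848
  x3 = (-9 - (-3)·-3.278 - (-4)·-1.848) / (9) = -2.914

(-3.278, -1.848, -2.914)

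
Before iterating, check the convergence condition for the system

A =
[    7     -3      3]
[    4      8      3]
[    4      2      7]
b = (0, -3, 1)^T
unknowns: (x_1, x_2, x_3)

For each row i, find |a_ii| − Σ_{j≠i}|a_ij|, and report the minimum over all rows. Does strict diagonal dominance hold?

row 1: |7| − (3+3) = 1
row 2: |8| − (4+3) = 1
row 3: |7| − (4+2) = 1
minimum over rows = 1 → strictly diagonally dominant (convergence guaranteed)

1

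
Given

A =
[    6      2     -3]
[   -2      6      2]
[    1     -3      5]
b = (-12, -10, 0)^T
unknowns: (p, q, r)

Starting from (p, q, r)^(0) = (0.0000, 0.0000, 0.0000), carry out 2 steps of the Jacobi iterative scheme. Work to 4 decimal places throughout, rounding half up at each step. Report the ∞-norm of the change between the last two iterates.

Iteration 1:
  p = (-12 - (2)·0.0000 - (-3)·0.0000) / (6) = -2.0000
  q = (-10 - (-2)·0.0000 - (2)·0.0000) / (6) = -1.6667
  r = (0 - (1)·0.0000 - (-3)·0.0000) / (5) = 0.0000
Iteration 2:
  p = (-12 - (2)·-1.6667 - (-3)·0.0000) / (6) = -1.4444
  q = (-10 - (-2)·-2.0000 - (2)·0.0000) / (6) = -2.3333
  r = (0 - (1)·-2.0000 - (-3)·-1.6667) / (5) = -0.6000
Change: (0.5556, -0.6666, -0.6000) → max |·| = 0.6666

0.6666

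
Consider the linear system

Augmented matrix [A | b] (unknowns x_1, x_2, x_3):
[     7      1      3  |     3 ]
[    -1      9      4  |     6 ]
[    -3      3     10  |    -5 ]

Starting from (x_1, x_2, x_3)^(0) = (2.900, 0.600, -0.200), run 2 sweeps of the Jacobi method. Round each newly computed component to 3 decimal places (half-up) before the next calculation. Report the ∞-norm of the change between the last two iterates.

Iteration 1:
  x_1 = (3 - (1)·0.600 - (3)·-0.200) / (7) = 0.429
  x_2 = (6 - (-1)·2.900 - (4)·-0.200) / (9) = 1.078
  x_3 = (-5 - (-3)·2.900 - (3)·0.600) / (10) = 0.190
Iteration 2:
  x_1 = (3 - (1)·1.078 - (3)·0.190) / (7) = 0.193
  x_2 = (6 - (-1)·0.429 - (4)·0.190) / (9) = 0.630
  x_3 = (-5 - (-3)·0.429 - (3)·1.078) / (10) = -0.695
Change: (-0.236, -0.448, -0.885) → max |·| = 0.885

0.885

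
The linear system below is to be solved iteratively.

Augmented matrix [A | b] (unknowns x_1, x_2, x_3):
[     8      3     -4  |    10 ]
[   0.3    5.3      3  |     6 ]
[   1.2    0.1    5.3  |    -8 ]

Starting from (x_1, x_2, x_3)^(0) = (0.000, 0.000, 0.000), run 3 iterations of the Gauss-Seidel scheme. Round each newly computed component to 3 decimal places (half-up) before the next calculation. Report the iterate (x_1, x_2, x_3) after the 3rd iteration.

(-0.329, 2.021, -1.473)

Iteration 1:
  x_1 = (10 - (3)·0.000 - (-4)·0.000) / (8) = 1.250
  x_2 = (6 - (0.3)·1.250 - (3)·0.000) / (5.3) = 1.061
  x_3 = (-8 - (1.2)·1.250 - (0.1)·1.061) / (5.3) = -1.812
Iteration 2:
  x_1 = (10 - (3)·1.061 - (-4)·-1.812) / (8) = -0.054
  x_2 = (6 - (0.3)·-0.054 - (3)·-1.812) / (5.3) = 2.161
  x_3 = (-8 - (1.2)·-0.054 - (0.1)·2.161) / (5.3) = -1.538
Iteration 3:
  x_1 = (10 - (3)·2.161 - (-4)·-1.538) / (8) = -0.329
  x_2 = (6 - (0.3)·-0.329 - (3)·-1.538) / (5.3) = 2.021
  x_3 = (-8 - (1.2)·-0.329 - (0.1)·2.021) / (5.3) = -1.473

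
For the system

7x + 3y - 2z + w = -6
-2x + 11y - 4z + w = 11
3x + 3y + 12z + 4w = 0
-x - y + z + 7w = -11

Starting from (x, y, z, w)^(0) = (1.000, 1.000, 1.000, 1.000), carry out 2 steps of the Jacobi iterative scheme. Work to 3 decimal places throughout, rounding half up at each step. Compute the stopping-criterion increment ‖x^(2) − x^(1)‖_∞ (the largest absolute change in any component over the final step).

1.231

Iteration 1:
  x = (-6 - (3)·1.000 - (-2)·1.000 - (1)·1.000) / (7) = -1.143
  y = (11 - (-2)·1.000 - (-4)·1.000 - (1)·1.000) / (11) = 1.455
  z = (0 - (3)·1.000 - (3)·1.000 - (4)·1.000) / (12) = -0.833
  w = (-11 - (-1)·1.000 - (-1)·1.000 - (1)·1.000) / (7) = -1.429
Iteration 2:
  x = (-6 - (3)·1.455 - (-2)·-0.833 - (1)·-1.429) / (7) = -1.515
  y = (11 - (-2)·-1.143 - (-4)·-0.833 - (1)·-1.429) / (11) = 0.619
  z = (0 - (3)·-1.143 - (3)·1.455 - (4)·-1.429) / (12) = 0.398
  w = (-11 - (-1)·-1.143 - (-1)·1.455 - (1)·-0.833) / (7) = -1.408
Change: (-0.372, -0.836, 1.231, 0.021) → max |·| = 1.231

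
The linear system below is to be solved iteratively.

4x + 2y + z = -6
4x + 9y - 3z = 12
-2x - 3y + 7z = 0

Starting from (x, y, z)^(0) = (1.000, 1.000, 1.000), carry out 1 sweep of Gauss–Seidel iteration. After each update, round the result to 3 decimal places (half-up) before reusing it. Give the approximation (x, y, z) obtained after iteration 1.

Iteration 1:
  x = (-6 - (2)·1.000 - (1)·1.000) / (4) = -2.250
  y = (12 - (4)·-2.250 - (-3)·1.000) / (9) = 2.667
  z = (0 - (-2)·-2.250 - (-3)·2.667) / (7) = 0.500

(-2.250, 2.667, 0.500)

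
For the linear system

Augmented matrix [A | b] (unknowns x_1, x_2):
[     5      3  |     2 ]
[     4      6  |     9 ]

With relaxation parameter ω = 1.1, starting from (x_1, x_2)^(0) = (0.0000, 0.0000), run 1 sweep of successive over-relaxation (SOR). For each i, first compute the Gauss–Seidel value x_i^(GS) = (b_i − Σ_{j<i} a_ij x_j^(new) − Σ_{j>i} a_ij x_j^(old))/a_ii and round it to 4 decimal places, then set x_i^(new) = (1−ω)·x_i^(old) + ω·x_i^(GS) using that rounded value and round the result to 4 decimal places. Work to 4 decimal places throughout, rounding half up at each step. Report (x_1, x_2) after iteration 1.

(0.4400, 1.3274)

Iteration 1:
  x_1: GS value = (2 - (3)·0.0000) / (5) = 0.4000;  x_1 ← (1−ω)·0.0000 + ω·0.4000 = 0.4400
  x_2: GS value = (9 - (4)·0.4400) / (6) = 1.2067;  x_2 ← (1−ω)·0.0000 + ω·1.2067 = 1.3274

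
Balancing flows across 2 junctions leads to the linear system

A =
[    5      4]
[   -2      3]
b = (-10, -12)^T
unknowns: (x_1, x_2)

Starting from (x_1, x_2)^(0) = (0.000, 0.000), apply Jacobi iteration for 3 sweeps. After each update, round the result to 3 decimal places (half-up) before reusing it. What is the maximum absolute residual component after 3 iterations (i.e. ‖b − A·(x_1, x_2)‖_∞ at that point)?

8.530

Iteration 1:
  x_1 = (-10 - (4)·0.000) / (5) = -2.000
  x_2 = (-12 - (-2)·0.000) / (3) = -4.000
Iteration 2:
  x_1 = (-10 - (4)·-4.000) / (5) = 1.200
  x_2 = (-12 - (-2)·-2.000) / (3) = -5.333
Iteration 3:
  x_1 = (-10 - (4)·-5.333) / (5) = 2.266
  x_2 = (-12 - (-2)·1.200) / (3) = -3.200
Residual b − A·x = (-8.530, 2.132); ∞-norm = 8.530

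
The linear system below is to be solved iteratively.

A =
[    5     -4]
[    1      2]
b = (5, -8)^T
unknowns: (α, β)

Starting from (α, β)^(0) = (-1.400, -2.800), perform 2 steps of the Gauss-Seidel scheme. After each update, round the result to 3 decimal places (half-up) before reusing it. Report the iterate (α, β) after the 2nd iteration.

(-1.704, -3.148)

Iteration 1:
  α = (5 - (-4)·-2.800) / (5) = -1.240
  β = (-8 - (1)·-1.240) / (2) = -3.380
Iteration 2:
  α = (5 - (-4)·-3.380) / (5) = -1.704
  β = (-8 - (1)·-1.704) / (2) = -3.148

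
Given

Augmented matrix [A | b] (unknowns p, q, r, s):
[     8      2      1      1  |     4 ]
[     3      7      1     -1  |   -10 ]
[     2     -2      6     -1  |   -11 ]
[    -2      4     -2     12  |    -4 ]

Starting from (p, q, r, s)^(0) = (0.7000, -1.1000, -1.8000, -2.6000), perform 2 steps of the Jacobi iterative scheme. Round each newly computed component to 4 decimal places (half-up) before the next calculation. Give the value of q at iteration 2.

-1.6083

Iteration 1:
  p = (4 - (2)·-1.1000 - (1)·-1.8000 - (1)·-2.6000) / (8) = 1.3250
  q = (-10 - (3)·0.7000 - (1)·-1.8000 - (-1)·-2.6000) / (7) = -1.8429
  r = (-11 - (2)·0.7000 - (-2)·-1.1000 - (-1)·-2.6000) / (6) = -2.8667
  s = (-4 - (-2)·0.7000 - (4)·-1.1000 - (-2)·-1.8000) / (12) = -0.1500
Iteration 2:
  p = (4 - (2)·-1.8429 - (1)·-2.8667 - (1)·-0.1500) / (8) = 1.3378
  q = (-10 - (3)·1.3250 - (1)·-2.8667 - (-1)·-0.1500) / (7) = -1.6083
  r = (-11 - (2)·1.3250 - (-2)·-1.8429 - (-1)·-0.1500) / (6) = -2.9143
  s = (-4 - (-2)·1.3250 - (4)·-1.8429 - (-2)·-2.8667) / (12) = 0.0240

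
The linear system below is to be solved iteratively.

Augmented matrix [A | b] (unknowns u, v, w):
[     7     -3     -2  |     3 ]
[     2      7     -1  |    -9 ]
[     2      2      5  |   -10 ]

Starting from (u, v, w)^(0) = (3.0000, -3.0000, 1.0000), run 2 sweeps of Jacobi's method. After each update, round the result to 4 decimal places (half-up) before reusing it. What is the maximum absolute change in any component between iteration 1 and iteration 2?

1.0286

Iteration 1:
  u = (3 - (-3)·-3.0000 - (-2)·1.0000) / (7) = -0.5714
  v = (-9 - (2)·3.0000 - (-1)·1.0000) / (7) = -2.0000
  w = (-10 - (2)·3.0000 - (2)·-3.0000) / (5) = -2.0000
Iteration 2:
  u = (3 - (-3)·-2.0000 - (-2)·-2.0000) / (7) = -1.0000
  v = (-9 - (2)·-0.5714 - (-1)·-2.0000) / (7) = -1.4082
  w = (-10 - (2)·-0.5714 - (2)·-2.0000) / (5) = -0.9714
Change: (-0.4286, 0.5918, 1.0286) → max |·| = 1.0286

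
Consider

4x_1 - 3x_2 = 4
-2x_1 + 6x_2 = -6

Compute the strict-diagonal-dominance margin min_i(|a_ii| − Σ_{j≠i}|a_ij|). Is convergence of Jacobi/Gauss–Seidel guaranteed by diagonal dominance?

1

row 1: |4| − (3) = 1
row 2: |6| − (2) = 4
minimum over rows = 1 → strictly diagonally dominant (convergence guaranteed)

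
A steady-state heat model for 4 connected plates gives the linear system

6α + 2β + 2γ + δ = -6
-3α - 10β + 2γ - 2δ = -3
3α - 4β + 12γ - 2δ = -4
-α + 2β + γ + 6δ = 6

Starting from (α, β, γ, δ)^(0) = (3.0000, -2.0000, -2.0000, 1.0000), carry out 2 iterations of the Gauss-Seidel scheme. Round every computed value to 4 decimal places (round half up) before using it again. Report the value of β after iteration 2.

Iteration 1:
  α = (-6 - (2)·-2.0000 - (2)·-2.0000 - (1)·1.0000) / (6) = 0.1667
  β = (-3 - (-3)·0.1667 - (2)·-2.0000 - (-2)·1.0000) / (-10) = -0.3500
  γ = (-4 - (3)·0.1667 - (-4)·-0.3500 - (-2)·1.0000) / (12) = -0.3250
  δ = (6 - (-1)·0.1667 - (2)·-0.3500 - (1)·-0.3250) / (6) = 1.1986
Iteration 2:
  α = (-6 - (2)·-0.3500 - (2)·-0.3250 - (1)·1.1986) / (6) = -0.9748
  β = (-3 - (-3)·-0.9748 - (2)·-0.3250 - (-2)·1.1986) / (-10) = 0.2877
  γ = (-4 - (3)·-0.9748 - (-4)·0.2877 - (-2)·1.1986) / (12) = 0.2060
  δ = (6 - (-1)·-0.9748 - (2)·0.2877 - (1)·0.2060) / (6) = 0.7073

0.2877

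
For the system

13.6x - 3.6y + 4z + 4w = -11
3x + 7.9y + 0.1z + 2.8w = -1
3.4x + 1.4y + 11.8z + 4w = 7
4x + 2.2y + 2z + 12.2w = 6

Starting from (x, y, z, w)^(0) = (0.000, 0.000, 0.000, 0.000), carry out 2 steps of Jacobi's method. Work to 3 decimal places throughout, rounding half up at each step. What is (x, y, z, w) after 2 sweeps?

(-1.162, -0.001, 0.675, 0.683)

Iteration 1:
  x = (-11 - (-3.6)·0.000 - (4)·0.000 - (4)·0.000) / (13.6) = -0.809
  y = (-1 - (3)·0.000 - (0.1)·0.000 - (2.8)·0.000) / (7.9) = -0.127
  z = (7 - (3.4)·0.000 - (1.4)·0.000 - (4)·0.000) / (11.8) = 0.593
  w = (6 - (4)·0.000 - (2.2)·0.000 - (2)·0.000) / (12.2) = 0.492
Iteration 2:
  x = (-11 - (-3.6)·-0.127 - (4)·0.593 - (4)·0.492) / (13.6) = -1.162
  y = (-1 - (3)·-0.809 - (0.1)·0.593 - (2.8)·0.492) / (7.9) = -0.001
  z = (7 - (3.4)·-0.809 - (1.4)·-0.127 - (4)·0.492) / (11.8) = 0.675
  w = (6 - (4)·-0.809 - (2.2)·-0.127 - (2)·0.593) / (12.2) = 0.683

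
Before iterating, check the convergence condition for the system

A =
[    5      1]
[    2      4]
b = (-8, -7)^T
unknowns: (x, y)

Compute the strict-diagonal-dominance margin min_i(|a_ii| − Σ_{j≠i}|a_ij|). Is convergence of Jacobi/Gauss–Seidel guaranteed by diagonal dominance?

row 1: |5| − (1) = 4
row 2: |4| − (2) = 2
minimum over rows = 2 → strictly diagonally dominant (convergence guaranteed)

2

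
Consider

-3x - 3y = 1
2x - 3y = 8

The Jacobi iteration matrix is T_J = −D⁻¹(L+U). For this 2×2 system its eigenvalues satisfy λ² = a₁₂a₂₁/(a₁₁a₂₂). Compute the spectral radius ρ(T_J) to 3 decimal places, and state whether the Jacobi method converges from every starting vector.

a₁₂a₂₁/(a₁₁a₂₂) = (-3)·(2) / ((-3)·(-3)) = -0.666667
ρ = √|-0.666667| = √0.666667 = 0.816
ρ < 1, so Jacobi converges

0.816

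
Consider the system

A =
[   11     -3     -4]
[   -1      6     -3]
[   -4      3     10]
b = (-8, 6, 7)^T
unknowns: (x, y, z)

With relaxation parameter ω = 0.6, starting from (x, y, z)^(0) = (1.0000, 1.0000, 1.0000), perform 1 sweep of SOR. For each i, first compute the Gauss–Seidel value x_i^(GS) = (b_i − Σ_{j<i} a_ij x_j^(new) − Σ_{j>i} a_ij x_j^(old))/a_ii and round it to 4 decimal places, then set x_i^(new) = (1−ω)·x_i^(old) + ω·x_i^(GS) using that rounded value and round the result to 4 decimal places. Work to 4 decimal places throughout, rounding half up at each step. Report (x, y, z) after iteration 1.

(0.3455, 1.3346, 0.6627)

Iteration 1:
  x: GS value = (-8 - (-3)·1.0000 - (-4)·1.0000) / (11) = -0.0909;  x ← (1−ω)·1.0000 + ω·-0.0909 = 0.3455
  y: GS value = (6 - (-1)·0.3455 - (-3)·1.0000) / (6) = 1.5576;  y ← (1−ω)·1.0000 + ω·1.5576 = 1.3346
  z: GS value = (7 - (-4)·0.3455 - (3)·1.3346) / (10) = 0.4378;  z ← (1−ω)·1.0000 + ω·0.4378 = 0.6627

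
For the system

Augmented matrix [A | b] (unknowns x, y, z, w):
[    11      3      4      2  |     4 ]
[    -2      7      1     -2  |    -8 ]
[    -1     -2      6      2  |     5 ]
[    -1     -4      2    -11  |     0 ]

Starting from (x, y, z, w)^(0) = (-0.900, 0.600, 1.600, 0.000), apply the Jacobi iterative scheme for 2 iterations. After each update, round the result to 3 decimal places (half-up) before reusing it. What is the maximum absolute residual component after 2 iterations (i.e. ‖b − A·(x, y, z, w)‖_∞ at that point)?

Iteration 1:
  x = (4 - (3)·0.600 - (4)·1.600 - (2)·0.000) / (11) = -0.382
  y = (-8 - (-2)·-0.900 - (1)·1.600 - (-2)·0.000) / (7) = -1.629
  z = (5 - (-1)·-0.900 - (-2)·0.600 - (2)·0.000) / (6) = 0.883
  w = (0 - (-1)·-0.900 - (-4)·0.600 - (2)·1.600) / (-11) = 0.155
Iteration 2:
  x = (4 - (3)·-1.629 - (4)·0.883 - (2)·0.155) / (11) = 0.459
  y = (-8 - (-2)·-0.382 - (1)·0.883 - (-2)·0.155) / (7) = -1.334
  z = (5 - (-1)·-0.382 - (-2)·-1.629 - (2)·0.155) / (6) = 0.175
  w = (0 - (-1)·-0.382 - (-4)·-1.629 - (2)·0.883) / (-11) = 0.788
Residual b − A·x = (0.677, 3.657, 0.165, 3.441); ∞-norm = 3.657

3.657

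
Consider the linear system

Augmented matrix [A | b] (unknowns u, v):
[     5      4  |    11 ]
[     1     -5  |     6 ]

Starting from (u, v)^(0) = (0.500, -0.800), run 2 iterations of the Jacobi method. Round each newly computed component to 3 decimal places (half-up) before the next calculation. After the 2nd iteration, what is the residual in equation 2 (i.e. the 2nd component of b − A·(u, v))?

-0.240

Iteration 1:
  u = (11 - (4)·-0.800) / (5) = 2.840
  v = (6 - (1)·0.500) / (-5) = -1.100
Iteration 2:
  u = (11 - (4)·-1.100) / (5) = 3.080
  v = (6 - (1)·2.840) / (-5) = -0.632
Residual b − A·x = (-1.872, -0.240)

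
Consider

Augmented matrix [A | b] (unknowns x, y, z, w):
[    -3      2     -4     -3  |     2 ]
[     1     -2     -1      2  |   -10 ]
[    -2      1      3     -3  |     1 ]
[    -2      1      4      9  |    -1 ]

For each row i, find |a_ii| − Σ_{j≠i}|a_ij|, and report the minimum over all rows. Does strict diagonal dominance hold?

-6

row 1: |-3| − (2+4+3) = -6
row 2: |-2| − (1+1+2) = -2
row 3: |3| − (2+1+3) = -3
row 4: |9| − (2+1+4) = 2
minimum over rows = -6 → not strictly diagonally dominant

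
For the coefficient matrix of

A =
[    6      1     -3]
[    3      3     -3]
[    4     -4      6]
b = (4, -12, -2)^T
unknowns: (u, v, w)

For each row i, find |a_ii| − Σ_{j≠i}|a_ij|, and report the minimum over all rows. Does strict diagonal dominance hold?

row 1: |6| − (1+3) = 2
row 2: |3| − (3+3) = -3
row 3: |6| − (4+4) = -2
minimum over rows = -3 → not strictly diagonally dominant

-3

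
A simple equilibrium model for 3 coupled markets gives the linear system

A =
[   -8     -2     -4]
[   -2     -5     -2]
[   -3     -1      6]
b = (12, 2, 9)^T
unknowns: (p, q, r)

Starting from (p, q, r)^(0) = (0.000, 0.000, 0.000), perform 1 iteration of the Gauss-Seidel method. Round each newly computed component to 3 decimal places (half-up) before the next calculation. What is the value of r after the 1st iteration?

Iteration 1:
  p = (12 - (-2)·0.000 - (-4)·0.000) / (-8) = -1.500
  q = (2 - (-2)·-1.500 - (-2)·0.000) / (-5) = 0.200
  r = (9 - (-3)·-1.500 - (-1)·0.200) / (6) = 0.783

0.783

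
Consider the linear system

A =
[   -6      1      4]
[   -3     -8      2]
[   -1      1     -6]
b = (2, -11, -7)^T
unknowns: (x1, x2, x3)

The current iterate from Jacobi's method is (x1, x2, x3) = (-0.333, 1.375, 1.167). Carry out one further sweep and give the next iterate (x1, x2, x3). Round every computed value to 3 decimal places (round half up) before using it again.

(0.674, 1.792, 1.451)

One sweep:
  x1 = (2 - (1)·1.375 - (4)·1.167) / (-6) = 0.674
  x2 = (-11 - (-3)·-0.333 - (2)·1.167) / (-8) = 1.792
  x3 = (-7 - (-1)·-0.333 - (1)·1.375) / (-6) = 1.451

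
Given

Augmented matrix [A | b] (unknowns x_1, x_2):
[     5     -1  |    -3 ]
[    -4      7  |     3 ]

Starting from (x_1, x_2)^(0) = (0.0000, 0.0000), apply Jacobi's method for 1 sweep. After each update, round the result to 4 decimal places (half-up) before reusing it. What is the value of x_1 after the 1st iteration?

Iteration 1:
  x_1 = (-3 - (-1)·0.0000) / (5) = -0.6000
  x_2 = (3 - (-4)·0.0000) / (7) = 0.4286

-0.6000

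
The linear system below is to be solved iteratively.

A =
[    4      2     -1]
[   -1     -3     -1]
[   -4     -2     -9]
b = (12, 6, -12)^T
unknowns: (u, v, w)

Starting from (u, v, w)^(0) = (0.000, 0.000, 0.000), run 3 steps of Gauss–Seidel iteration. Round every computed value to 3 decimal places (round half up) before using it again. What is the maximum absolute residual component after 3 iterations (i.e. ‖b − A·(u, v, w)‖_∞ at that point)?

0.349

Iteration 1:
  u = (12 - (2)·0.000 - (-1)·0.000) / (4) = 3.000
  v = (6 - (-1)·3.000 - (-1)·0.000) / (-3) = -3.000
  w = (-12 - (-4)·3.000 - (-2)·-3.000) / (-9) = 0.667
Iteration 2:
  u = (12 - (2)·-3.000 - (-1)·0.667) / (4) = 4.667
  v = (6 - (-1)·4.667 - (-1)·0.667) / (-3) = -3.778
  w = (-12 - (-4)·4.667 - (-2)·-3.778) / (-9) = 0.099
Iteration 3:
  u = (12 - (2)·-3.778 - (-1)·0.099) / (4) = 4.914
  v = (6 - (-1)·4.914 - (-1)·0.099) / (-3) = -3.671
  w = (-12 - (-4)·4.914 - (-2)·-3.671) / (-9) = -0.035
Residual b − A·x = (-0.349, -0.134, -0.001); ∞-norm = 0.349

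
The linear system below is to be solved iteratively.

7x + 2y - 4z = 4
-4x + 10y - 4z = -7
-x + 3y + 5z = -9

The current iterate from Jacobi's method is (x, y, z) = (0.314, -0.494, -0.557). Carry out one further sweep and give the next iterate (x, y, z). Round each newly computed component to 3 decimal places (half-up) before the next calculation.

(0.394, -0.797, -1.441)

One sweep:
  x = (4 - (2)·-0.494 - (-4)·-0.557) / (7) = 0.394
  y = (-7 - (-4)·0.314 - (-4)·-0.557) / (10) = -0.797
  z = (-9 - (-1)·0.314 - (3)·-0.494) / (5) = -1.441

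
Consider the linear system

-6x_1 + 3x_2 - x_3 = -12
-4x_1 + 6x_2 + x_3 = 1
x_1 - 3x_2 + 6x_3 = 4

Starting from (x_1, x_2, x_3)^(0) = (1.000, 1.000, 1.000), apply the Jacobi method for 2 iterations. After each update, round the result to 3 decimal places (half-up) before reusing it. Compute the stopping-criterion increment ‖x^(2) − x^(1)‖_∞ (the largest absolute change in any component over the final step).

Iteration 1:
  x_1 = (-12 - (3)·1.000 - (-1)·1.000) / (-6) = 2.333
  x_2 = (1 - (-4)·1.000 - (1)·1.000) / (6) = 0.667
  x_3 = (4 - (1)·1.000 - (-3)·1.000) / (6) = 1.000
Iteration 2:
  x_1 = (-12 - (3)·0.667 - (-1)·1.000) / (-6) = 2.167
  x_2 = (1 - (-4)·2.333 - (1)·1.000) / (6) = 1.555
  x_3 = (4 - (1)·2.333 - (-3)·0.667) / (6) = 0.611
Change: (-0.166, 0.888, -0.389) → max |·| = 0.888

0.888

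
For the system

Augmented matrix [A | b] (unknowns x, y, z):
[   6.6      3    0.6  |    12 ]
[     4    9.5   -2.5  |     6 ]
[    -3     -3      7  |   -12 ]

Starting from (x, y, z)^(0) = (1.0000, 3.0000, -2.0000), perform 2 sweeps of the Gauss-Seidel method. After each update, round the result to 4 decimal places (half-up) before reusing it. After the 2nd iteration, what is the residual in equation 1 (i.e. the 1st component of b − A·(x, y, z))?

Iteration 1:
  x = (12 - (3)·3.0000 - (0.6)·-2.0000) / (6.6) = 0.6364
  y = (6 - (4)·0.6364 - (-2.5)·-2.0000) / (9.5) = -0.1627
  z = (-12 - (-3)·0.6364 - (-3)·-0.1627) / (7) = -1.5113
Iteration 2:
  x = (12 - (3)·-0.1627 - (0.6)·-1.5113) / (6.6) = 2.0295
  y = (6 - (4)·2.0295 - (-2.5)·-1.5113) / (9.5) = -0.6207
  z = (-12 - (-3)·2.0295 - (-3)·-0.6207) / (7) = -1.1105
Residual b − A·x = (1.1337, 1.0024, -0.0001)

1.1337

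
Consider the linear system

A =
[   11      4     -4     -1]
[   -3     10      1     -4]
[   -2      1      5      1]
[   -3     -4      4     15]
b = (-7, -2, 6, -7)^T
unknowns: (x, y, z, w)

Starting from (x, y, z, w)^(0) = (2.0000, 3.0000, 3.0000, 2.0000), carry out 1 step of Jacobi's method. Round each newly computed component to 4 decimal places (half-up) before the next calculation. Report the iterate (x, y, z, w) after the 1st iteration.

Iteration 1:
  x = (-7 - (4)·3.0000 - (-4)·3.0000 - (-1)·2.0000) / (11) = -0.4545
  y = (-2 - (-3)·2.0000 - (1)·3.0000 - (-4)·2.0000) / (10) = 0.9000
  z = (6 - (-2)·2.0000 - (1)·3.0000 - (1)·2.0000) / (5) = 1.0000
  w = (-7 - (-3)·2.0000 - (-4)·3.0000 - (4)·3.0000) / (15) = -0.0667

(-0.4545, 0.9000, 1.0000, -0.0667)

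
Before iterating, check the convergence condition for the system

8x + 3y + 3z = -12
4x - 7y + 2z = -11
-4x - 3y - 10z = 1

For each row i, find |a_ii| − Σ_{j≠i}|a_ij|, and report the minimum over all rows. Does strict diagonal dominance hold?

1

row 1: |8| − (3+3) = 2
row 2: |-7| − (4+2) = 1
row 3: |-10| − (4+3) = 3
minimum over rows = 1 → strictly diagonally dominant (convergence guaranteed)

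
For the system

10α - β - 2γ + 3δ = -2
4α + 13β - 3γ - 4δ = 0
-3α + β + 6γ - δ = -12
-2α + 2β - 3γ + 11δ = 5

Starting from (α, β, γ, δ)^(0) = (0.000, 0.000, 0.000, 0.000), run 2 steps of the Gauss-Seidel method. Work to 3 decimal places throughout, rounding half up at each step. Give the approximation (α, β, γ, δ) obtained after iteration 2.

(-0.565, -0.365, -2.250, -0.195)

Iteration 1:
  α = (-2 - (-1)·0.000 - (-2)·0.000 - (3)·0.000) / (10) = -0.200
  β = (0 - (4)·-0.200 - (-3)·0.000 - (-4)·0.000) / (13) = 0.062
  γ = (-12 - (-3)·-0.200 - (1)·0.062 - (-1)·0.000) / (6) = -2.110
  δ = (5 - (-2)·-0.200 - (2)·0.062 - (-3)·-2.110) / (11) = -0.169
Iteration 2:
  α = (-2 - (-1)·0.062 - (-2)·-2.110 - (3)·-0.169) / (10) = -0.565
  β = (0 - (4)·-0.565 - (-3)·-2.110 - (-4)·-0.169) / (13) = -0.365
  γ = (-12 - (-3)·-0.565 - (1)·-0.365 - (-1)·-0.169) / (6) = -2.250
  δ = (5 - (-2)·-0.565 - (2)·-0.365 - (-3)·-2.250) / (11) = -0.195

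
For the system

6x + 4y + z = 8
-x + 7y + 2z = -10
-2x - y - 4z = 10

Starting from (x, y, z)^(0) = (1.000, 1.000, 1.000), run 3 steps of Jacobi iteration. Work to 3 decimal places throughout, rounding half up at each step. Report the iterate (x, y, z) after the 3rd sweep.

Iteration 1:
  x = (8 - (4)·1.000 - (1)·1.000) / (6) = 0.500
  y = (-10 - (-1)·1.000 - (2)·1.000) / (7) = -1.571
  z = (10 - (-2)·1.000 - (-1)·1.000) / (-4) = -3.250
Iteration 2:
  x = (8 - (4)·-1.571 - (1)·-3.250) / (6) = 2.922
  y = (-10 - (-1)·0.500 - (2)·-3.250) / (7) = -0.429
  z = (10 - (-2)·0.500 - (-1)·-1.571) / (-4) = -2.357
Iteration 3:
  x = (8 - (4)·-0.429 - (1)·-2.357) / (6) = 2.012
  y = (-10 - (-1)·2.922 - (2)·-2.357) / (7) = -0.338
  z = (10 - (-2)·2.922 - (-1)·-0.429) / (-4) = -3.854

(2.012, -0.338, -3.854)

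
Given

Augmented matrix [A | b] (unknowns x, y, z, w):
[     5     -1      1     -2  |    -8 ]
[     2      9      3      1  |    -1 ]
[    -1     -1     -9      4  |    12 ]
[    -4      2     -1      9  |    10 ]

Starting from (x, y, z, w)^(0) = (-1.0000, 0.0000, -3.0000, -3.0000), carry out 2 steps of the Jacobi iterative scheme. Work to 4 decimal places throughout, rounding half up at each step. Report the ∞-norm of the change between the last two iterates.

1.5333

Iteration 1:
  x = (-8 - (-1)·0.0000 - (1)·-3.0000 - (-2)·-3.0000) / (5) = -2.2000
  y = (-1 - (2)·-1.0000 - (3)·-3.0000 - (1)·-3.0000) / (9) = 1.4444
  z = (12 - (-1)·-1.0000 - (-1)·0.0000 - (4)·-3.0000) / (-9) = -2.5556
  w = (10 - (-4)·-1.0000 - (2)·0.0000 - (-1)·-3.0000) / (9) = 0.3333
Iteration 2:
  x = (-8 - (-1)·1.4444 - (1)·-2.5556 - (-2)·0.3333) / (5) = -0.6667
  y = (-1 - (2)·-2.2000 - (3)·-2.5556 - (1)·0.3333) / (9) = 1.1926
  z = (12 - (-1)·-2.2000 - (-1)·1.4444 - (4)·0.3333) / (-9) = -1.1012
  w = (10 - (-4)·-2.2000 - (2)·1.4444 - (-1)·-2.5556) / (9) = -0.4716
Change: (1.5333, -0.2518, 1.4544, -0.8049) → max |·| = 1.5333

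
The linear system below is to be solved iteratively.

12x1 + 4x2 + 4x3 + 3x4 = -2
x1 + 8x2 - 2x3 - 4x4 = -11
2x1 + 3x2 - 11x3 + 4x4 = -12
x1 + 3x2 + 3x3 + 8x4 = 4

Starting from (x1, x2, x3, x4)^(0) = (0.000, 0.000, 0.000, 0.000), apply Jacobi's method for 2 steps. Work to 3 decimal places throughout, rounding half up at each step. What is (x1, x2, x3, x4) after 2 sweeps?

Iteration 1:
  x1 = (-2 - (4)·0.000 - (4)·0.000 - (3)·0.000) / (12) = -0.167
  x2 = (-11 - (1)·0.000 - (-2)·0.000 - (-4)·0.000) / (8) = -1.375
  x3 = (-12 - (2)·0.000 - (3)·0.000 - (4)·0.000) / (-11) = 1.091
  x4 = (4 - (1)·0.000 - (3)·0.000 - (3)·0.000) / (8) = 0.500
Iteration 2:
  x1 = (-2 - (4)·-1.375 - (4)·1.091 - (3)·0.500) / (12) = -0.197
  x2 = (-11 - (1)·-0.167 - (-2)·1.091 - (-4)·0.500) / (8) = -0.831
  x3 = (-12 - (2)·-0.167 - (3)·-1.375 - (4)·0.500) / (-11) = 0.867
  x4 = (4 - (1)·-0.167 - (3)·-1.375 - (3)·1.091) / (8) = 0.627

(-0.197, -0.831, 0.867, 0.627)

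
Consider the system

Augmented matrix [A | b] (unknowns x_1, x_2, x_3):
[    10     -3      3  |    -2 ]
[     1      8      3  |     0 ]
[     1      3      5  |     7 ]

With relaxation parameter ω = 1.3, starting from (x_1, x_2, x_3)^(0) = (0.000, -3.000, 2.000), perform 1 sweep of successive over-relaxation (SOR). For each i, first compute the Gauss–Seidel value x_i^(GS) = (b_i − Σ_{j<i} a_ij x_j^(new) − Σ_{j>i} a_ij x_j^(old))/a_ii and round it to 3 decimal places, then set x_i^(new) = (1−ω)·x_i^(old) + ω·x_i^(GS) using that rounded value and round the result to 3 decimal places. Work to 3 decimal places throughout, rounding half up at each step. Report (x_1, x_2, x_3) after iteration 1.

(-2.210, 0.284, 1.574)

Iteration 1:
  x_1: GS value = (-2 - (-3)·-3.000 - (3)·2.000) / (10) = -1.700;  x_1 ← (1−ω)·0.000 + ω·-1.700 = -2.210
  x_2: GS value = (0 - (1)·-2.210 - (3)·2.000) / (8) = -0.474;  x_2 ← (1−ω)·-3.000 + ω·-0.474 = 0.284
  x_3: GS value = (7 - (1)·-2.210 - (3)·0.284) / (5) = 1.672;  x_3 ← (1−ω)·2.000 + ω·1.672 = 1.574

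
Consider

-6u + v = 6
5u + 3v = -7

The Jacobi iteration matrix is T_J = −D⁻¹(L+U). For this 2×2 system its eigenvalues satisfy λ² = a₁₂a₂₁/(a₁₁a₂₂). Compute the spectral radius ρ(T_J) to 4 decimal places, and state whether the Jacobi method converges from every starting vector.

0.5270

a₁₂a₂₁/(a₁₁a₂₂) = (1)·(5) / ((-6)·(3)) = -0.277778
ρ = √|-0.277778| = √0.277778 = 0.5270
ρ < 1, so Jacobi converges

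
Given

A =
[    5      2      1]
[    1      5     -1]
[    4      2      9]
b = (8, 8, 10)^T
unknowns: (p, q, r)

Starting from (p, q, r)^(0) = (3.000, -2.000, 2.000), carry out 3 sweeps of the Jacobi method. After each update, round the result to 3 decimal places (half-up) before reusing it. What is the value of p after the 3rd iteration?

1.120

Iteration 1:
  p = (8 - (2)·-2.000 - (1)·2.000) / (5) = 2.000
  q = (8 - (1)·3.000 - (-1)·2.000) / (5) = 1.400
  r = (10 - (4)·3.000 - (2)·-2.000) / (9) = 0.222
Iteration 2:
  p = (8 - (2)·1.400 - (1)·0.222) / (5) = 0.996
  q = (8 - (1)·2.000 - (-1)·0.222) / (5) = 1.244
  r = (10 - (4)·2.000 - (2)·1.400) / (9) = -0.089
Iteration 3:
  p = (8 - (2)·1.244 - (1)·-0.089) / (5) = 1.120
  q = (8 - (1)·0.996 - (-1)·-0.089) / (5) = 1.383
  r = (10 - (4)·0.996 - (2)·1.244) / (9) = 0.392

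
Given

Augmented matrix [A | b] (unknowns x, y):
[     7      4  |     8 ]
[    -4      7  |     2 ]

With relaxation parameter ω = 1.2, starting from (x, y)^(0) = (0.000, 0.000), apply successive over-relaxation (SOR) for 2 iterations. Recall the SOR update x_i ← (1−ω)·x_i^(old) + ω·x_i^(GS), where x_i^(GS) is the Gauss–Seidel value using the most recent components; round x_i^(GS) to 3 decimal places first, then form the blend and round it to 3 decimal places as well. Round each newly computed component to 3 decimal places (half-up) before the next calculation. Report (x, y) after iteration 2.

Iteration 1:
  x: GS value = (8 - (4)·0.000) / (7) = 1.143;  x ← (1−ω)·0.000 + ω·1.143 = 1.372
  y: GS value = (2 - (-4)·1.372) / (7) = 1.070;  y ← (1−ω)·0.000 + ω·1.070 = 1.284
Iteration 2:
  x: GS value = (8 - (4)·1.284) / (7) = 0.409;  x ← (1−ω)·1.372 + ω·0.409 = 0.216
  y: GS value = (2 - (-4)·0.216) / (7) = 0.409;  y ← (1−ω)·1.284 + ω·0.409 = 0.234

(0.216, 0.234)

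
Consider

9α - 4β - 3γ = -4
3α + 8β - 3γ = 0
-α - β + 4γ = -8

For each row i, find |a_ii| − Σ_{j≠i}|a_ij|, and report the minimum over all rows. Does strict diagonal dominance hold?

2

row 1: |9| − (4+3) = 2
row 2: |8| − (3+3) = 2
row 3: |4| − (1+1) = 2
minimum over rows = 2 → strictly diagonally dominant (convergence guaranteed)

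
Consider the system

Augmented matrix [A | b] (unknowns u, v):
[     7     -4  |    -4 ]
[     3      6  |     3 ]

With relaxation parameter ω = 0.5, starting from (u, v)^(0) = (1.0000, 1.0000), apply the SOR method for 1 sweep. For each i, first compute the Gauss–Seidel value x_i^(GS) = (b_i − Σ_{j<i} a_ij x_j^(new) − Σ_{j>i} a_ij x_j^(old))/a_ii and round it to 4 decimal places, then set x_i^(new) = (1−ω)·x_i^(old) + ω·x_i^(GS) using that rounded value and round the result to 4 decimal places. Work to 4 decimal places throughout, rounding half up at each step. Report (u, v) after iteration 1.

Iteration 1:
  u: GS value = (-4 - (-4)·1.0000) / (7) = 0.0000;  u ← (1−ω)·1.0000 + ω·0.0000 = 0.5000
  v: GS value = (3 - (3)·0.5000) / (6) = 0.2500;  v ← (1−ω)·1.0000 + ω·0.2500 = 0.6250

(0.5000, 0.6250)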